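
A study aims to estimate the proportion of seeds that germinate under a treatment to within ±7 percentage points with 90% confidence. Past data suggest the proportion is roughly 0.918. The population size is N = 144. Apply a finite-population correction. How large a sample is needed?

For a proportion with margin E = 0.07 at 90% confidence, z = 1.645.
n = p̂(1−p̂)(z/E)² = 0.918 × 0.082 × (1.645/0.07)² = 41.57 — call this n₀.
Finite-population correction with N = 144: n = n₀ / (1 + (n₀−1)/N) = 41.57 / 1.282 = 32.43
Round up: n = 33.

n = 33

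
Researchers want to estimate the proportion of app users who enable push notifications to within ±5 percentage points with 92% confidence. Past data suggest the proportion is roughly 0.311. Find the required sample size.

n = 263

For a proportion with margin E = 0.05 at 92% confidence, z = 1.751.
n = p̂(1−p̂)(z/E)² = 0.311 × 0.689 × (1.751/0.05)² = 262.79
Round up: n = 263.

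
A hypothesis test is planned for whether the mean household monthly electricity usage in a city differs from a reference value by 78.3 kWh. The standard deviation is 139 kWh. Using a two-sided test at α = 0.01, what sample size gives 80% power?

37

For a one-sample z-test, n = ((z_{α/2} + z_β)·σ/δ)².
z_{α/2} = 2.576 (two-sided α = 0.01); z_β = 0.842 (power 80% → β = 0.2).
n = (3.418 × 139 / 78.3)² = 36.82
Round up: n = 37.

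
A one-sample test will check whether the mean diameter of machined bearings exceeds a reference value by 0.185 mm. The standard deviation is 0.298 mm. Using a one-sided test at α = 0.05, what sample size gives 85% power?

19

For a one-sample z-test, n = ((z_α + z_β)·σ/δ)².
z_α = 1.645 (one-sided α = 0.05); z_β = 1.036 (power 85% → β = 0.15).
n = (2.681 × 0.298 / 0.185)² = 18.65
Round up: n = 19.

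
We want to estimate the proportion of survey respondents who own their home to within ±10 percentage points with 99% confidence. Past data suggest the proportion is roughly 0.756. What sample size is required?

For a proportion with margin E = 0.1 at 99% confidence, z = 2.576.
n = p̂(1−p̂)(z/E)² = 0.756 × 0.244 × (2.576/0.1)² = 122.41
Round up: n = 123.

n = 123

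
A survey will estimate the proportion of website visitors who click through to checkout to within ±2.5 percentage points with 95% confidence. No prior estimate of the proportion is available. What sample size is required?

For a proportion with margin E = 0.025 at 95% confidence, z = 1.960.
With no prior estimate, use p = 0.5, which maximizes p(1−p) at 0.25.
n = 0.25 × (z/E)² = 0.25 × (1.960/0.025)² = 1536.64
Round up: n = 1537.

n = 1537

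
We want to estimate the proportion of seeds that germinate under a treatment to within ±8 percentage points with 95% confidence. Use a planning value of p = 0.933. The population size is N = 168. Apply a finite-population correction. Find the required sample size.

31

For a proportion with margin E = 0.08 at 95% confidence, z = 1.960.
n = p̂(1−p̂)(z/E)² = 0.933 × 0.067 × (1.960/0.08)² = 37.52 — call this n₀.
Finite-population correction with N = 168: n = n₀ / (1 + (n₀−1)/N) = 37.52 / 1.217 = 30.83
Round up: n = 31.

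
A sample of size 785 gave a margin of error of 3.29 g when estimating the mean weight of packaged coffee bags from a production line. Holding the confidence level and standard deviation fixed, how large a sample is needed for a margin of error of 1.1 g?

7023

Margin of error scales as 1/√n, so n₂ = n₁·(E₁/E₂)².
n₂ = 785 × (3.29/1.1)² = 785 × 8.946 = 7022.61
Round up: n₂ = 7023.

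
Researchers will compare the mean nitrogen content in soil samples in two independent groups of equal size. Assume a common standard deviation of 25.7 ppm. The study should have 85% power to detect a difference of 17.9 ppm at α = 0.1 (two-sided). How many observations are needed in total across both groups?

For two equal groups, n per group = 2·((z_{α/2} + z_β)·σ/δ)².
z_{α/2} = 1.645; z_β = 1.036 (power 85%).
n = 2 × (2.681 × 25.7 / 17.9)² = 2 × 14.82 = 29.64
Round up: n = 30 per group.
Total across both groups: 2 × 30 = 60.

60 total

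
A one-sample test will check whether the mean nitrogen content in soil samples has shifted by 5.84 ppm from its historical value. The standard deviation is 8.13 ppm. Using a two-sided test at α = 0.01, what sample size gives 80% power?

23

For a one-sample z-test, n = ((z_{α/2} + z_β)·σ/δ)².
z_{α/2} = 2.576 (two-sided α = 0.01); z_β = 0.842 (power 80% → β = 0.2).
n = (3.418 × 8.13 / 5.84)² = 22.64
Round up: n = 23.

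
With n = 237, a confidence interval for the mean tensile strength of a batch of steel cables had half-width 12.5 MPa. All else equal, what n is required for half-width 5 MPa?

Margin of error scales as 1/√n, so n₂ = n₁·(E₁/E₂)².
n₂ = 237 × (12.5/5)² = 237 × 6.25 = 1481.25
Round up: n₂ = 1482.

1482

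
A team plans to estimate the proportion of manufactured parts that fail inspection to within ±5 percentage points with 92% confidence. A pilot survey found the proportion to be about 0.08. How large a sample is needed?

91

For a proportion with margin E = 0.05 at 92% confidence, z = 1.751.
n = p̂(1−p̂)(z/E)² = 0.08 × 0.92 × (1.751/0.05)² = 90.26
Round up: n = 91.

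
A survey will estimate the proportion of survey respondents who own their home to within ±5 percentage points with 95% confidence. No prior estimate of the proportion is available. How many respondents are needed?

n = 385

For a proportion with margin E = 0.05 at 95% confidence, z = 1.960.
With no prior estimate, use p = 0.5, which maximizes p(1−p) at 0.25.
n = 0.25 × (z/E)² = 0.25 × (1.960/0.05)² = 384.16
Round up: n = 385.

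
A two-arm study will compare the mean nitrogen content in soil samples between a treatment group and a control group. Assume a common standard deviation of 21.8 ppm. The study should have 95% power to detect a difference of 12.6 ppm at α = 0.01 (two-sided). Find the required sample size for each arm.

107 per group

For two equal groups, n per group = 2·((z_{α/2} + z_β)·σ/δ)².
z_{α/2} = 2.576; z_β = 1.645 (power 95%).
n = 2 × (4.221 × 21.8 / 12.6)² = 2 × 53.33 = 106.66
Round up: n = 107 per group.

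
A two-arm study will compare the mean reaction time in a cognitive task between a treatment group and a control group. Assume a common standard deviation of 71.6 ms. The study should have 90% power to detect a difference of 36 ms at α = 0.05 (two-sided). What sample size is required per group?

84 per group

For two equal groups, n per group = 2·((z_{α/2} + z_β)·σ/δ)².
z_{α/2} = 1.960; z_β = 1.282 (power 90%).
n = 2 × (3.242 × 71.6 / 36)² = 2 × 41.58 = 83.16
Round up: n = 84 per group.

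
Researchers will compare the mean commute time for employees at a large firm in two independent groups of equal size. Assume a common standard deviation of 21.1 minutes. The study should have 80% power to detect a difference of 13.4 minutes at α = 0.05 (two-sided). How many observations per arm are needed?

39 per group

For two equal groups, n per group = 2·((z_{α/2} + z_β)·σ/δ)².
z_{α/2} = 1.960; z_β = 0.842 (power 80%).
n = 2 × (2.802 × 21.1 / 13.4)² = 2 × 19.47 = 38.94
Round up: n = 39 per group.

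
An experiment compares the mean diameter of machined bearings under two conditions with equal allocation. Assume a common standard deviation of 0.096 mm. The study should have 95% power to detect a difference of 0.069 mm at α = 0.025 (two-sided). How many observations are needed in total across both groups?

For two equal groups, n per group = 2·((z_{α/2} + z_β)·σ/δ)².
z_{α/2} = 2.241; z_β = 1.645 (power 95%).
n = 2 × (3.886 × 0.096 / 0.069)² = 2 × 29.23 = 58.46
Round up: n = 59 per group.
Total across both groups: 2 × 59 = 118.

118 total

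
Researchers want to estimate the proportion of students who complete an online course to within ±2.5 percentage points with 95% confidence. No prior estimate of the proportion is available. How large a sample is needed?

1537

For a proportion with margin E = 0.025 at 95% confidence, z = 1.960.
With no prior estimate, use p = 0.5, which maximizes p(1−p) at 0.25.
n = 0.25 × (z/E)² = 0.25 × (1.960/0.025)² = 1536.64
Round up: n = 1537.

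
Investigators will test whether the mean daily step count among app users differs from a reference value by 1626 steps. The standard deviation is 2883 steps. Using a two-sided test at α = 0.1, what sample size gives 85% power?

For a one-sample z-test, n = ((z_{α/2} + z_β)·σ/δ)².
z_{α/2} = 1.645 (two-sided α = 0.1); z_β = 1.036 (power 85% → β = 0.15).
n = (2.681 × 2883 / 1626)² = 22.60
Round up: n = 23.

23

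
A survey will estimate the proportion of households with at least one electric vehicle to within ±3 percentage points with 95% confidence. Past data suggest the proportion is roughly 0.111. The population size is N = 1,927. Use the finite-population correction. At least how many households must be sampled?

For a proportion with margin E = 0.03 at 95% confidence, z = 1.960.
n = p̂(1−p̂)(z/E)² = 0.111 × 0.889 × (1.960/0.03)² = 421.21 — call this n₀.
Finite-population correction with N = 1,927: n = n₀ / (1 + (n₀−1)/N) = 421.21 / 1.218 = 345.82
Round up: n = 346.

n = 346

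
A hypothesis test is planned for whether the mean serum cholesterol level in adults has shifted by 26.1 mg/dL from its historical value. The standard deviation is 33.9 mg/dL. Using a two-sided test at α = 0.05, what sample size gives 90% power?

n = 18

For a one-sample z-test, n = ((z_{α/2} + z_β)·σ/δ)².
z_{α/2} = 1.960 (two-sided α = 0.05); z_β = 1.282 (power 90% → β = 0.1).
n = (3.242 × 33.9 / 26.1)² = 17.73
Round up: n = 18.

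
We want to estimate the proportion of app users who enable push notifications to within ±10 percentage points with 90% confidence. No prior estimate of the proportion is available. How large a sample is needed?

68

For a proportion with margin E = 0.1 at 90% confidence, z = 1.645.
With no prior estimate, use p = 0.5, which maximizes p(1−p) at 0.25.
n = 0.25 × (z/E)² = 0.25 × (1.645/0.1)² = 67.65
Round up: n = 68.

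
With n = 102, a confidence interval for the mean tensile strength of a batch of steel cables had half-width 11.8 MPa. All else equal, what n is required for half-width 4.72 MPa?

638

Margin of error scales as 1/√n, so n₂ = n₁·(E₁/E₂)².
n₂ = 102 × (11.8/4.72)² = 102 × 6.25 = 637.50
Round up: n₂ = 638.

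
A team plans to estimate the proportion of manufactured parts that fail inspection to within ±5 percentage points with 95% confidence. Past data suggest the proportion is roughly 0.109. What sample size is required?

For a proportion with margin E = 0.05 at 95% confidence, z = 1.960.
n = p̂(1−p̂)(z/E)² = 0.109 × 0.891 × (1.960/0.05)² = 149.24
Round up: n = 150.

150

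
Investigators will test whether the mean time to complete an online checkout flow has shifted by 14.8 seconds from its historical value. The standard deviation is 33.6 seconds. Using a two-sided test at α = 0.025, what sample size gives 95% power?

78

For a one-sample z-test, n = ((z_{α/2} + z_β)·σ/δ)².
z_{α/2} = 2.241 (two-sided α = 0.025); z_β = 1.645 (power 95% → β = 0.05).
n = (3.886 × 33.6 / 14.8)² = 77.83
Round up: n = 78.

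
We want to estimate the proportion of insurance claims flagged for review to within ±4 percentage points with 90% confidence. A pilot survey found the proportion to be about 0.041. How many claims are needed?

67

For a proportion with margin E = 0.04 at 90% confidence, z = 1.645.
n = p̂(1−p̂)(z/E)² = 0.041 × 0.959 × (1.645/0.04)² = 66.50
Round up: n = 67.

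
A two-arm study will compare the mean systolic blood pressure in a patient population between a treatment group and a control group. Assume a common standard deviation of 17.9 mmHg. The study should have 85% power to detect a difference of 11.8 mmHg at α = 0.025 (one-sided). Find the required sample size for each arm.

42 per group

For two equal groups, n per group = 2·((z_α + z_β)·σ/δ)².
z_α = 1.960; z_β = 1.036 (power 85%).
n = 2 × (2.996 × 17.9 / 11.8)² = 2 × 20.66 = 41.32
Round up: n = 42 per group.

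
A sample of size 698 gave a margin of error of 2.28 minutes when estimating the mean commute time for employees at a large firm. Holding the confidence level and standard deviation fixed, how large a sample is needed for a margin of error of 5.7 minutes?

n = 112

Margin of error scales as 1/√n, so n₂ = n₁·(E₁/E₂)².
n₂ = 698 × (2.28/5.7)² = 698 × 0.16 = 111.68
Round up: n₂ = 112.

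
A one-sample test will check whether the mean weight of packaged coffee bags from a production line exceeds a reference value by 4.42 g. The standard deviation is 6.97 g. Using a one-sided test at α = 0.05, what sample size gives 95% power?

For a one-sample z-test, n = ((z_α + z_β)·σ/δ)².
z_α = 1.645 (one-sided α = 0.05); z_β = 1.645 (power 95% → β = 0.05).
n = (3.290 × 6.97 / 4.42)² = 26.92
Round up: n = 27.

27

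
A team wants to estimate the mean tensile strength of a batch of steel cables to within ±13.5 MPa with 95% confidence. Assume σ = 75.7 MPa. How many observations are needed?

For a mean, the margin of error is E = z·σ/√n, so n = (zσ/E)².
At 95% confidence, z = 1.960.
n = (1.960 × 75.7 / 13.5)² = 120.79
Round up: n = 121.

121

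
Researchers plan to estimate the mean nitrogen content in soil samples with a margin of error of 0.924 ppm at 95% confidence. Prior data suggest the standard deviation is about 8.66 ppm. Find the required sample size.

For a mean, the margin of error is E = z·σ/√n, so n = (zσ/E)².
At 95% confidence, z = 1.960.
n = (1.960 × 8.66 / 0.924)² = 337.45
Round up: n = 338.

338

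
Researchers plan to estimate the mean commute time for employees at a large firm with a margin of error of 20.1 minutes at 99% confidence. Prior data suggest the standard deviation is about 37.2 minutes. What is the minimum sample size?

For a mean, the margin of error is E = z·σ/√n, so n = (zσ/E)².
At 99% confidence, z = 2.576.
n = (2.576 × 37.2 / 20.1)² = 22.73
Round up: n = 23.

n = 23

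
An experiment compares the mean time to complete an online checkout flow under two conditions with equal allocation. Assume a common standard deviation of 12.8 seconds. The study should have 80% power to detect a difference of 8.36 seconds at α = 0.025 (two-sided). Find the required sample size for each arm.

For two equal groups, n per group = 2·((z_{α/2} + z_β)·σ/δ)².
z_{α/2} = 2.241; z_β = 0.842 (power 80%).
n = 2 × (3.083 × 12.8 / 8.36)² = 2 × 22.28 = 44.56
Round up: n = 45 per group.

45 per group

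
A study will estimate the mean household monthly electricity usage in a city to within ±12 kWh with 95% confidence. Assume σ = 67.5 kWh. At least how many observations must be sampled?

122

For a mean, the margin of error is E = z·σ/√n, so n = (zσ/E)².
At 95% confidence, z = 1.960.
n = (1.960 × 67.5 / 12)² = 121.55
Round up: n = 122.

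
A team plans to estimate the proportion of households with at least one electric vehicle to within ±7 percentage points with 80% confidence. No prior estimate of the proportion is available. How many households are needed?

For a proportion with margin E = 0.07 at 80% confidence, z = 1.282.
With no prior estimate, use p = 0.5, which maximizes p(1−p) at 0.25.
n = 0.25 × (z/E)² = 0.25 × (1.282/0.07)² = 83.85
Round up: n = 84.

84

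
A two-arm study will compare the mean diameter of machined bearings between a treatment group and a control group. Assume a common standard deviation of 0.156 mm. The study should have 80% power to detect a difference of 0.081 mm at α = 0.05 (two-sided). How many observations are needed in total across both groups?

For two equal groups, n per group = 2·((z_{α/2} + z_β)·σ/δ)².
z_{α/2} = 1.960; z_β = 0.842 (power 80%).
n = 2 × (2.802 × 0.156 / 0.081)² = 2 × 29.12 = 58.24
Round up: n = 59 per group.
Total across both groups: 2 × 59 = 118.

118 total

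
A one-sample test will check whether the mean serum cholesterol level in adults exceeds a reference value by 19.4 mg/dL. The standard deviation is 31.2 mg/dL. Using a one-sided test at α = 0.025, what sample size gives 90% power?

n = 28

For a one-sample z-test, n = ((z_α + z_β)·σ/δ)².
z_α = 1.960 (one-sided α = 0.025); z_β = 1.282 (power 90% → β = 0.1).
n = (3.242 × 31.2 / 19.4)² = 27.19
Round up: n = 28.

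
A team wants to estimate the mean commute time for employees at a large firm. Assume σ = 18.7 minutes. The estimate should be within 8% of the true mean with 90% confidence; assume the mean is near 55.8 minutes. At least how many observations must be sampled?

48

For a mean, the margin of error is E = z·σ/√n, so n = (zσ/E)².
At 90% confidence, z = 1.645.
E = 8% of 55.8 = 4.464 minutes.
n = (1.645 × 18.7 / 4.464)² = 47.49
Round up: n = 48.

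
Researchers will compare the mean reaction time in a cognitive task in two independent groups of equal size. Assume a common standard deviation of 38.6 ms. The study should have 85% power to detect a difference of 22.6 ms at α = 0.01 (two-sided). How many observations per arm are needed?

For two equal groups, n per group = 2·((z_{α/2} + z_β)·σ/δ)².
z_{α/2} = 2.576; z_β = 1.036 (power 85%).
n = 2 × (3.612 × 38.6 / 22.6)² = 2 × 38.06 = 76.12
Round up: n = 77 per group.

77 per group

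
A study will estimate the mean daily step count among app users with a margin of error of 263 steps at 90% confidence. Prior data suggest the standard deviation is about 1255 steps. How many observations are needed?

n = 62

For a mean, the margin of error is E = z·σ/√n, so n = (zσ/E)².
At 90% confidence, z = 1.645.
n = (1.645 × 1255 / 263)² = 61.62
Round up: n = 62.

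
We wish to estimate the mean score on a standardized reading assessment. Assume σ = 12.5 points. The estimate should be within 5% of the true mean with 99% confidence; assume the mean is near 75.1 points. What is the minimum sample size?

For a mean, the margin of error is E = z·σ/√n, so n = (zσ/E)².
At 99% confidence, z = 2.576.
E = 5% of 75.1 = 3.755 points.
n = (2.576 × 12.5 / 3.755)² = 73.53
Round up: n = 74.

n = 74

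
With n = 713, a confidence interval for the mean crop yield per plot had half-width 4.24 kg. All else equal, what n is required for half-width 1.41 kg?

6448

Margin of error scales as 1/√n, so n₂ = n₁·(E₁/E₂)².
n₂ = 713 × (4.24/1.41)² = 713 × 9.043 = 6447.66
Round up: n₂ = 6448.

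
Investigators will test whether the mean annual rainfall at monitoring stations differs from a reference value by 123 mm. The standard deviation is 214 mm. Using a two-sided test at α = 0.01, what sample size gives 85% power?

n = 40

For a one-sample z-test, n = ((z_{α/2} + z_β)·σ/δ)².
z_{α/2} = 2.576 (two-sided α = 0.01); z_β = 1.036 (power 85% → β = 0.15).
n = (3.612 × 214 / 123)² = 39.49
Round up: n = 40.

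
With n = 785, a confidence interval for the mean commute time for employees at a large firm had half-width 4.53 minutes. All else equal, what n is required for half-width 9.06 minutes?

197

Margin of error scales as 1/√n, so n₂ = n₁·(E₁/E₂)².
n₂ = 785 × (4.53/9.06)² = 785 × 0.25 = 196.25
Round up: n₂ = 197.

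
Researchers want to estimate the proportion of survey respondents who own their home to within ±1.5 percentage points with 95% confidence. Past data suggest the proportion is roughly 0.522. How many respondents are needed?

4261

For a proportion with margin E = 0.015 at 95% confidence, z = 1.960.
n = p̂(1−p̂)(z/E)² = 0.522 × 0.478 × (1.960/0.015)² = 4260.18
Round up: n = 4261.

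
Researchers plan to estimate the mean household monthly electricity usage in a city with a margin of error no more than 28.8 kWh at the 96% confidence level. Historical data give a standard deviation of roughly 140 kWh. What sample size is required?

For a mean, the margin of error is E = z·σ/√n, so n = (zσ/E)².
At 96% confidence, z = 2.054.
n = (2.054 × 140 / 28.8)² = 99.69
Round up: n = 100.

100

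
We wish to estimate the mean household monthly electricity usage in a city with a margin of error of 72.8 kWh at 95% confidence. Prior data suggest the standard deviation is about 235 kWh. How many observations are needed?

n = 41

For a mean, the margin of error is E = z·σ/√n, so n = (zσ/E)².
At 95% confidence, z = 1.960.
n = (1.960 × 235 / 72.8)² = 40.03
Round up: n = 41.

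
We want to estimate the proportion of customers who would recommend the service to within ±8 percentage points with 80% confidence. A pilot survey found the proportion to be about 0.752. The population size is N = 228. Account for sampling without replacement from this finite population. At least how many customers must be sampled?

40

For a proportion with margin E = 0.08 at 80% confidence, z = 1.282.
n = p̂(1−p̂)(z/E)² = 0.752 × 0.248 × (1.282/0.08)² = 47.89 — call this n₀.
Finite-population correction with N = 228: n = n₀ / (1 + (n₀−1)/N) = 47.89 / 1.206 = 39.71
Round up: n = 40.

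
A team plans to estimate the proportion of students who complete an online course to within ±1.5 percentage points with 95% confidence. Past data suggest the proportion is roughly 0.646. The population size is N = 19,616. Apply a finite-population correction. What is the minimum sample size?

For a proportion with margin E = 0.015 at 95% confidence, z = 1.960.
n = p̂(1−p̂)(z/E)² = 0.646 × 0.354 × (1.960/0.015)² = 3904.50 — call this n₀.
Finite-population correction with N = 19,616: n = n₀ / (1 + (n₀−1)/N) = 3904.50 / 1.199 = 3256.46
Round up: n = 3257.

n = 3257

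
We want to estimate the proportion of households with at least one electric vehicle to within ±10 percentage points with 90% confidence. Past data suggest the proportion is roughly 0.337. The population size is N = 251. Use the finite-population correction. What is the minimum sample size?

49

For a proportion with margin E = 0.1 at 90% confidence, z = 1.645.
n = p̂(1−p̂)(z/E)² = 0.337 × 0.663 × (1.645/0.1)² = 60.46 — call this n₀.
Finite-population correction with N = 251: n = n₀ / (1 + (n₀−1)/N) = 60.46 / 1.237 = 48.88
Round up: n = 49.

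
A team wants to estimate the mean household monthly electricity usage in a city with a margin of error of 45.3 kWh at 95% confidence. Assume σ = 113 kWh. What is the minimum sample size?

For a mean, the margin of error is E = z·σ/√n, so n = (zσ/E)².
At 95% confidence, z = 1.960.
n = (1.960 × 113 / 45.3)² = 23.90
Round up: n = 24.

n = 24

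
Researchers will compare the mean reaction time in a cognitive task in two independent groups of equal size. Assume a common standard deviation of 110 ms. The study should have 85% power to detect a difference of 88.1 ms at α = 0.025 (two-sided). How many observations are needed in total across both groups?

68 total

For two equal groups, n per group = 2·((z_{α/2} + z_β)·σ/δ)².
z_{α/2} = 2.241; z_β = 1.036 (power 85%).
n = 2 × (3.277 × 110 / 88.1)² = 2 × 16.74 = 33.48
Round up: n = 34 per group.
Total across both groups: 2 × 34 = 68.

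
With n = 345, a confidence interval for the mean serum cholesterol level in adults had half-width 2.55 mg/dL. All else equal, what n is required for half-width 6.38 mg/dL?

Margin of error scales as 1/√n, so n₂ = n₁·(E₁/E₂)².
n₂ = 345 × (2.55/6.38)² = 345 × 0.1597 = 55.10
Round up: n₂ = 56.

56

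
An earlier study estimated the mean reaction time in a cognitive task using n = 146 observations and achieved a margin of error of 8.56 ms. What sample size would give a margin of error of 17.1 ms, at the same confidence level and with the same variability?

Margin of error scales as 1/√n, so n₂ = n₁·(E₁/E₂)².
n₂ = 146 × (8.56/17.1)² = 146 × 0.2506 = 36.59
Round up: n₂ = 37.

37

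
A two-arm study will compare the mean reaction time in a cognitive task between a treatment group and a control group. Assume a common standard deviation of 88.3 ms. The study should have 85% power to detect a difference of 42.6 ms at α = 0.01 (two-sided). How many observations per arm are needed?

113 per group

For two equal groups, n per group = 2·((z_{α/2} + z_β)·σ/δ)².
z_{α/2} = 2.576; z_β = 1.036 (power 85%).
n = 2 × (3.612 × 88.3 / 42.6)² = 2 × 56.05 = 112.10
Round up: n = 113 per group.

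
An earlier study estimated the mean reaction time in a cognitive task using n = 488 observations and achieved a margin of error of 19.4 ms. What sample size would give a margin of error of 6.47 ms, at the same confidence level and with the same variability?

4388

Margin of error scales as 1/√n, so n₂ = n₁·(E₁/E₂)².
n₂ = 488 × (19.4/6.47)² = 488 × 8.991 = 4387.61
Round up: n₂ = 4388.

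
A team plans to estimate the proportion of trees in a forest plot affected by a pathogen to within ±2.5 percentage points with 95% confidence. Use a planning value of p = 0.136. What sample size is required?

723

For a proportion with margin E = 0.025 at 95% confidence, z = 1.960.
n = p̂(1−p̂)(z/E)² = 0.136 × 0.864 × (1.960/0.025)² = 722.25
Round up: n = 723.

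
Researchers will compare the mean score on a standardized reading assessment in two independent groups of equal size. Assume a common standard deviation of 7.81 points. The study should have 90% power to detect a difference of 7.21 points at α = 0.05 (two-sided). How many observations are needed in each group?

25 per group

For two equal groups, n per group = 2·((z_{α/2} + z_β)·σ/δ)².
z_{α/2} = 1.960; z_β = 1.282 (power 90%).
n = 2 × (3.242 × 7.81 / 7.21)² = 2 × 12.33 = 24.66
Round up: n = 25 per group.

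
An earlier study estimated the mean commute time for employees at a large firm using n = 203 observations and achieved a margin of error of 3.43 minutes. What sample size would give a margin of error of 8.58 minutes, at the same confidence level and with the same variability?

Margin of error scales as 1/√n, so n₂ = n₁·(E₁/E₂)².
n₂ = 203 × (3.43/8.58)² = 203 × 0.1598 = 32.44
Round up: n₂ = 33.

33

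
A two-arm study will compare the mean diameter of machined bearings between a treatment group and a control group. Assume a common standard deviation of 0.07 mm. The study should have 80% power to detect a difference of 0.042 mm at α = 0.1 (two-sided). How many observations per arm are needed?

For two equal groups, n per group = 2·((z_{α/2} + z_β)·σ/δ)².
z_{α/2} = 1.645; z_β = 0.842 (power 80%).
n = 2 × (2.487 × 0.07 / 0.042)² = 2 × 17.18 = 34.36
Round up: n = 35 per group.

35 per group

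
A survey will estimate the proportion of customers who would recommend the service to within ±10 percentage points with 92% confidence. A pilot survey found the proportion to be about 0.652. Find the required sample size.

70

For a proportion with margin E = 0.1 at 92% confidence, z = 1.751.
n = p̂(1−p̂)(z/E)² = 0.652 × 0.348 × (1.751/0.1)² = 69.57
Round up: n = 70.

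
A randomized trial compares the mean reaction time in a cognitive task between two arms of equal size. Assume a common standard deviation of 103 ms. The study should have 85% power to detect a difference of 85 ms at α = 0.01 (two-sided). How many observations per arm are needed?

For two equal groups, n per group = 2·((z_{α/2} + z_β)·σ/δ)².
z_{α/2} = 2.576; z_β = 1.036 (power 85%).
n = 2 × (3.612 × 103 / 85)² = 2 × 19.16 = 38.32
Round up: n = 39 per group.

39 per group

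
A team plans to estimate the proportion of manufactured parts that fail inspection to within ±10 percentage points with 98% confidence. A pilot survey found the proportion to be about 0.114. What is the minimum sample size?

For a proportion with margin E = 0.1 at 98% confidence, z = 2.326.
n = p̂(1−p̂)(z/E)² = 0.114 × 0.886 × (2.326/0.1)² = 54.65
Round up: n = 55.

n = 55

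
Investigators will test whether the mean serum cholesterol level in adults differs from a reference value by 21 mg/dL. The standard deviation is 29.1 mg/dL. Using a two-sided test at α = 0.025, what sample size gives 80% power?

n = 19

For a one-sample z-test, n = ((z_{α/2} + z_β)·σ/δ)².
z_{α/2} = 2.241 (two-sided α = 0.025); z_β = 0.842 (power 80% → β = 0.2).
n = (3.083 × 29.1 / 21)² = 18.25
Round up: n = 19.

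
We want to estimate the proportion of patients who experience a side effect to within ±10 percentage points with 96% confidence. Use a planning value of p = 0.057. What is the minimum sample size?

For a proportion with margin E = 0.1 at 96% confidence, z = 2.054.
n = p̂(1−p̂)(z/E)² = 0.057 × 0.943 × (2.054/0.1)² = 22.68
Round up: n = 23.

23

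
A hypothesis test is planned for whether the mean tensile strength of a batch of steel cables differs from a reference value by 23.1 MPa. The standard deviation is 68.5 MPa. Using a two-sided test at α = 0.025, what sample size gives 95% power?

133

For a one-sample z-test, n = ((z_{α/2} + z_β)·σ/δ)².
z_{α/2} = 2.241 (two-sided α = 0.025); z_β = 1.645 (power 95% → β = 0.05).
n = (3.886 × 68.5 / 23.1)² = 132.79
Round up: n = 133.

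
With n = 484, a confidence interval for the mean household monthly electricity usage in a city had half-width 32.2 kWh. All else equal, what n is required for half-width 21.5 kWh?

n = 1086

Margin of error scales as 1/√n, so n₂ = n₁·(E₁/E₂)².
n₂ = 484 × (32.2/21.5)² = 484 × 2.243 = 1085.61
Round up: n₂ = 1086.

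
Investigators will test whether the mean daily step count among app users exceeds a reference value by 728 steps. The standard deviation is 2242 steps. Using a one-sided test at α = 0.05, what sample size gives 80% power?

59

For a one-sample z-test, n = ((z_α + z_β)·σ/δ)².
z_α = 1.645 (one-sided α = 0.05); z_β = 0.842 (power 80% → β = 0.2).
n = (2.487 × 2242 / 728)² = 58.66
Round up: n = 59.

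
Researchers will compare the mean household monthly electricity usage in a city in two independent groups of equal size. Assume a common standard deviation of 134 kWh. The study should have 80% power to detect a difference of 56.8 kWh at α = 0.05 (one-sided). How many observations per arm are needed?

69 per group

For two equal groups, n per group = 2·((z_α + z_β)·σ/δ)².
z_α = 1.645; z_β = 0.842 (power 80%).
n = 2 × (2.487 × 134 / 56.8)² = 2 × 34.42 = 68.84
Round up: n = 69 per group.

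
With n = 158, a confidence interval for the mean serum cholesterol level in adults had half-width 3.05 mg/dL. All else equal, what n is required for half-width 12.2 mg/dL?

10

Margin of error scales as 1/√n, so n₂ = n₁·(E₁/E₂)².
n₂ = 158 × (3.05/12.2)² = 158 × 0.0625 = 9.88
Round up: n₂ = 10.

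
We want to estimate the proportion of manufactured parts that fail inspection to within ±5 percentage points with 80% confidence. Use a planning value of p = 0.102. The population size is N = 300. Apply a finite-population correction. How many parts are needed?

51

For a proportion with margin E = 0.05 at 80% confidence, z = 1.282.
n = p̂(1−p̂)(z/E)² = 0.102 × 0.898 × (1.282/0.05)² = 60.22 — call this n₀.
Finite-population correction with N = 300: n = n₀ / (1 + (n₀−1)/N) = 60.22 / 1.197 = 50.31
Round up: n = 51.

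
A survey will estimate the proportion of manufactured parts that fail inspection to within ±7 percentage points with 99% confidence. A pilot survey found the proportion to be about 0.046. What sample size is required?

For a proportion with margin E = 0.07 at 99% confidence, z = 2.576.
n = p̂(1−p̂)(z/E)² = 0.046 × 0.954 × (2.576/0.07)² = 59.43
Round up: n = 60.

60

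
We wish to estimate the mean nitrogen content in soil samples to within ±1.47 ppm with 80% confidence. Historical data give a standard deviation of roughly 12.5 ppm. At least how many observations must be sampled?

For a mean, the margin of error is E = z·σ/√n, so n = (zσ/E)².
At 80% confidence, z = 1.282.
n = (1.282 × 12.5 / 1.47)² = 118.84
Round up: n = 119.

n = 119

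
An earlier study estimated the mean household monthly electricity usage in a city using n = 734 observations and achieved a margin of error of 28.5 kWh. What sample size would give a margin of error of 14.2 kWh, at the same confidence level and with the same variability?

2957

Margin of error scales as 1/√n, so n₂ = n₁·(E₁/E₂)².
n₂ = 734 × (28.5/14.2)² = 734 × 4.028 = 2956.55
Round up: n₂ = 2957.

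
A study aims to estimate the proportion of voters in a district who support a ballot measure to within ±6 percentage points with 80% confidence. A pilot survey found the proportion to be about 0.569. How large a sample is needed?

112

For a proportion with margin E = 0.06 at 80% confidence, z = 1.282.
n = p̂(1−p̂)(z/E)² = 0.569 × 0.431 × (1.282/0.06)² = 111.96
Round up: n = 112.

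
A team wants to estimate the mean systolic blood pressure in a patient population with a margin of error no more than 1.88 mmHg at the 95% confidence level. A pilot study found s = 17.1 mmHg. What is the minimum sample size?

For a mean, the margin of error is E = z·σ/√n, so n = (zσ/E)².
At 95% confidence, z = 1.960.
n = (1.960 × 17.1 / 1.88)² = 317.83
Round up: n = 318.

318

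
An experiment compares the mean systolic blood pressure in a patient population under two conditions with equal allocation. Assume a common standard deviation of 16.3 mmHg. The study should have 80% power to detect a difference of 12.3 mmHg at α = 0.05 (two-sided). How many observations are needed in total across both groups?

For two equal groups, n per group = 2·((z_{α/2} + z_β)·σ/δ)².
z_{α/2} = 1.960; z_β = 0.842 (power 80%).
n = 2 × (2.802 × 16.3 / 12.3)² = 2 × 13.79 = 27.58
Round up: n = 28 per group.
Total across both groups: 2 × 28 = 56.

56 total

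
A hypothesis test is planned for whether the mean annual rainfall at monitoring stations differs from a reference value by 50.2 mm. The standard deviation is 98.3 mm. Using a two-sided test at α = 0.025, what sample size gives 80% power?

37

For a one-sample z-test, n = ((z_{α/2} + z_β)·σ/δ)².
z_{α/2} = 2.241 (two-sided α = 0.025); z_β = 0.842 (power 80% → β = 0.2).
n = (3.083 × 98.3 / 50.2)² = 36.45
Round up: n = 37.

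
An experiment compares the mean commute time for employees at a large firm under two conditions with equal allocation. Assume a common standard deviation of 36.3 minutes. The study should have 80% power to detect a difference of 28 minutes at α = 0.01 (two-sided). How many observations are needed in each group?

For two equal groups, n per group = 2·((z_{α/2} + z_β)·σ/δ)².
z_{α/2} = 2.576; z_β = 0.842 (power 80%).
n = 2 × (3.418 × 36.3 / 28)² = 2 × 19.64 = 39.28
Round up: n = 40 per group.

40 per group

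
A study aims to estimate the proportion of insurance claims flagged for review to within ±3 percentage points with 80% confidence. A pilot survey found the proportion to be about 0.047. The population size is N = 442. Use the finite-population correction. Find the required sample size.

70

For a proportion with margin E = 0.03 at 80% confidence, z = 1.282.
n = p̂(1−p̂)(z/E)² = 0.047 × 0.953 × (1.282/0.03)² = 81.79 — call this n₀.
Finite-population correction with N = 442: n = n₀ / (1 + (n₀−1)/N) = 81.79 / 1.183 = 69.14
Round up: n = 70.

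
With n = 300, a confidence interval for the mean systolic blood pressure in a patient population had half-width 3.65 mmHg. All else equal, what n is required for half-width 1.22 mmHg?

n = 2686

Margin of error scales as 1/√n, so n₂ = n₁·(E₁/E₂)².
n₂ = 300 × (3.65/1.22)² = 300 × 8.951 = 2685.30
Round up: n₂ = 2686.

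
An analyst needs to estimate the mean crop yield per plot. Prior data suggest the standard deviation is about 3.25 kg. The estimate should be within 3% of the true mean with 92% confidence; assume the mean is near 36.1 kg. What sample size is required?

For a mean, the margin of error is E = z·σ/√n, so n = (zσ/E)².
At 92% confidence, z = 1.751.
E = 3% of 36.1 = 1.083 kg.
n = (1.751 × 3.25 / 1.083)² = 27.61
Round up: n = 28.

n = 28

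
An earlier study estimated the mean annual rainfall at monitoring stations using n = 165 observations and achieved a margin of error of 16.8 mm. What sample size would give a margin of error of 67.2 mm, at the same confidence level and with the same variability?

Margin of error scales as 1/√n, so n₂ = n₁·(E₁/E₂)².
n₂ = 165 × (16.8/67.2)² = 165 × 0.0625 = 10.31
Round up: n₂ = 11.

11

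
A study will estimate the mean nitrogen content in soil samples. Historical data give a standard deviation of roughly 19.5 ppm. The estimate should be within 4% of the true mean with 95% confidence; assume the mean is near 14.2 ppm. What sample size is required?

4528

For a mean, the margin of error is E = z·σ/√n, so n = (zσ/E)².
At 95% confidence, z = 1.960.
E = 4% of 14.2 = 0.568 ppm.
n = (1.960 × 19.5 / 0.568)² = 4527.77
Round up: n = 4528.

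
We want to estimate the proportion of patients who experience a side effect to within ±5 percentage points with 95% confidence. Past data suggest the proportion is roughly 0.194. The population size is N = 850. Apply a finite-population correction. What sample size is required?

188

For a proportion with margin E = 0.05 at 95% confidence, z = 1.960.
n = p̂(1−p̂)(z/E)² = 0.194 × 0.806 × (1.960/0.05)² = 240.28 — call this n₀.
Finite-population correction with N = 850: n = n₀ / (1 + (n₀−1)/N) = 240.28 / 1.282 = 187.43
Round up: n = 188.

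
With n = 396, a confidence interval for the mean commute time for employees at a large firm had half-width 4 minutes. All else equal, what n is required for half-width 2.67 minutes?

Margin of error scales as 1/√n, so n₂ = n₁·(E₁/E₂)².
n₂ = 396 × (4/2.67)² = 396 × 2.244 = 888.62
Round up: n₂ = 889.

n = 889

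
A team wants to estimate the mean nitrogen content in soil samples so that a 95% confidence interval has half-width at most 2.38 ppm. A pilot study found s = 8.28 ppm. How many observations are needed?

For a mean, the margin of error is E = z·σ/√n, so n = (zσ/E)².
At 95% confidence, z = 1.960.
n = (1.960 × 8.28 / 2.38)² = 46.50
Round up: n = 47.

47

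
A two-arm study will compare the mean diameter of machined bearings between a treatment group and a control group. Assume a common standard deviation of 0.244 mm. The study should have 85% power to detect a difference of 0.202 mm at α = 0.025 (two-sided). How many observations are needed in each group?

For two equal groups, n per group = 2·((z_{α/2} + z_β)·σ/δ)².
z_{α/2} = 2.241; z_β = 1.036 (power 85%).
n = 2 × (3.277 × 0.244 / 0.202)² = 2 × 15.67 = 31.34
Round up: n = 32 per group.

32 per group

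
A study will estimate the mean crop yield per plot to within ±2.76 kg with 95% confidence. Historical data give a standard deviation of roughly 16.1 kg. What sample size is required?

For a mean, the margin of error is E = z·σ/√n, so n = (zσ/E)².
At 95% confidence, z = 1.960.
n = (1.960 × 16.1 / 2.76)² = 130.72
Round up: n = 131.

n = 131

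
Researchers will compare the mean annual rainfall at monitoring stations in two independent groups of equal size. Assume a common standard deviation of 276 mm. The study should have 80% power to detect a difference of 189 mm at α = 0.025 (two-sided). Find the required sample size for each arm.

For two equal groups, n per group = 2·((z_{α/2} + z_β)·σ/δ)².
z_{α/2} = 2.241; z_β = 0.842 (power 80%).
n = 2 × (3.083 × 276 / 189)² = 2 × 20.27 = 40.54
Round up: n = 41 per group.

41 per group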